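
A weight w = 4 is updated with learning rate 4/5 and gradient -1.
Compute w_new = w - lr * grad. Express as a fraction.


w_new = 4 - 4/5 * -1 = 4 - -4/5 = 24/5.

24/5


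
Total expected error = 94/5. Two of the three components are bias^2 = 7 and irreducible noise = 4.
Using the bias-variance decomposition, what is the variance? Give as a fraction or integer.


Total error = bias^2 + variance + irreducible noise. So variance = 94/5 - 7 - 4 = 39/5.

39/5


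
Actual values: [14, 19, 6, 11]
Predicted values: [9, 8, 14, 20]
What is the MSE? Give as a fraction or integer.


MSE = (1/4) * ((14-9)^2=25 + (19-8)^2=121 + (6-14)^2=64 + (11-20)^2=81). Sum = 291. MSE = 291/4.

291/4


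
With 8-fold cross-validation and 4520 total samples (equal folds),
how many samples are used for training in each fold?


Each validation fold has 4520/8 = 565 samples. Training set = 4520 - 565 = 3955.

3955


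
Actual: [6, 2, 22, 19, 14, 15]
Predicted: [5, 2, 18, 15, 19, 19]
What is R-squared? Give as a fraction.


Mean(y) = 13. SS_res = 74. SS_tot = 292. R^2 = 1 - 74/(292) = 109/146.

109/146


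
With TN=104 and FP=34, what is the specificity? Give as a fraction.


Specificity = TN / (TN + FP) = 104 / 138 = 52/69.

52/69


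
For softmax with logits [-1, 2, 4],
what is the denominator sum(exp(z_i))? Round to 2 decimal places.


Denom = e^-1=0.3679 + e^2=7.3891 + e^4=54.5982. Sum = 62.3552, which rounds to 62.36.

62.36


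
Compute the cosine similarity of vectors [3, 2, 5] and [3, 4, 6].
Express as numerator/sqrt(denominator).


dot = 47. |a|^2 = 38, |b|^2 = 61. cos = 47/sqrt(2318).

47/sqrt(2318)


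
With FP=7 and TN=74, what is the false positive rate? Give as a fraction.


FPR = FP / (FP + TN) = 7 / 81 = 7/81.

7/81


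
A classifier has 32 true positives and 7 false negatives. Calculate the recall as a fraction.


Recall = TP / (TP + FN) = 32 / 39 = 32/39.

32/39


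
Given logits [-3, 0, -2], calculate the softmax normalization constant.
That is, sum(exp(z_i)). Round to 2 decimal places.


Denom = e^-3=0.0498 + e^0=1.0000 + e^-2=0.1353. Sum = 1.1851, which rounds to 1.19.

1.19


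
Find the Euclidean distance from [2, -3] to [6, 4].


d = sqrt(sum of squared differences). (2-6)^2=16, (-3-4)^2=49. Sum = 65.

sqrt(65)


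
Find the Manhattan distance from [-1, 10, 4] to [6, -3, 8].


d = sum of absolute differences: |-1-6|=7 + |10--3|=13 + |4-8|=4 = 24.

24


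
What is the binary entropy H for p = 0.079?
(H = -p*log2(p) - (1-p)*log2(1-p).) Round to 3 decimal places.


H = -0.079*log2(0.079) - 0.921*log2(0.921) = 0.399.

0.399


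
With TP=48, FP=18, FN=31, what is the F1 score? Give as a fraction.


Precision = 48/66 = 8/11. Recall = 48/79 = 48/79. F1 = 2*P*R/(P+R) = 96/145.

96/145


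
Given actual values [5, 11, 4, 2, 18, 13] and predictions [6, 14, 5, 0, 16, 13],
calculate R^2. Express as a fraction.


Mean(y) = 53/6. SS_res = 19. SS_tot = 1145/6. R^2 = 1 - 19/(1145/6) = 1031/1145.

1031/1145


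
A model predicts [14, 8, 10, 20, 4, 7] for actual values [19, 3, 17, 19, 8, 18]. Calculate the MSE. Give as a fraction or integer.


MSE = (1/6) * ((19-14)^2=25 + (3-8)^2=25 + (17-10)^2=49 + (19-20)^2=1 + (8-4)^2=16 + (18-7)^2=121). Sum = 237. MSE = 79/2.

79/2


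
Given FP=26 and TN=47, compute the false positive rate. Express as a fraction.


FPR = FP / (FP + TN) = 26 / 73 = 26/73.

26/73


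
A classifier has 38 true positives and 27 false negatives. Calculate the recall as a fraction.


Recall = TP / (TP + FN) = 38 / 65 = 38/65.

38/65


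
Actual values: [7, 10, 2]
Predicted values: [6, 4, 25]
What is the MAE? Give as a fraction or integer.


MAE = (1/3) * (|7-6|=1 + |10-4|=6 + |2-25|=23). Sum = 30. MAE = 10.

10


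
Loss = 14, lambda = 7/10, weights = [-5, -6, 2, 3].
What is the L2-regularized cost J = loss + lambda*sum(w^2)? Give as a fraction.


L2 sq norm = sum(w^2) = 74. J = 14 + 7/10 * 74 = 329/5.

329/5


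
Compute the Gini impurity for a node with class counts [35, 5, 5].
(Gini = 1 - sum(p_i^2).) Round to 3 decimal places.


Total = 45. Proportions: 35/45, 5/45, 5/45. sum(p_i^2) = 0.6296. Gini = 1 - 0.6296 = 0.3704, which rounds to 0.370.

0.370


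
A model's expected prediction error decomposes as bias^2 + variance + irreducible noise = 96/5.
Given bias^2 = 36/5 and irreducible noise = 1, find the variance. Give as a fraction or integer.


Total error = bias^2 + variance + irreducible noise. So variance = 96/5 - 36/5 - 1 = 11.

11


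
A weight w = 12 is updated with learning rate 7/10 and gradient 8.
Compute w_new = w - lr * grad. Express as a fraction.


w_new = 12 - 7/10 * 8 = 12 - 28/5 = 32/5.

32/5


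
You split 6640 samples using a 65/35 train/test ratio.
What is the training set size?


Test set = 6640 * 35% = 2324. Training set = 6640 - 2324 = 4316.

4316


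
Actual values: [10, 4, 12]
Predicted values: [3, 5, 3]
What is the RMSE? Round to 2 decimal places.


MSE = 43.6667. RMSE = sqrt(43.6667) = 6.61.

6.61


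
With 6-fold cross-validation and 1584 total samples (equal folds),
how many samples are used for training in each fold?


Each validation fold has 1584/6 = 264 samples. Training set = 1584 - 264 = 1320.

1320


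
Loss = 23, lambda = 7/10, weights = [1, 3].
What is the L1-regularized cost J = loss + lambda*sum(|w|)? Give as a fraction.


L1 norm = sum(|w|) = 4. J = 23 + 7/10 * 4 = 129/5.

129/5


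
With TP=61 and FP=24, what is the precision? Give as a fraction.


Precision = TP / (TP + FP) = 61 / 85 = 61/85.

61/85


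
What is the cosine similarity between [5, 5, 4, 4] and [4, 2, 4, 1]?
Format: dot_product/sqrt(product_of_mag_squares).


dot = 50. |a|^2 = 82, |b|^2 = 37. cos = 50/sqrt(3034).

50/sqrt(3034)


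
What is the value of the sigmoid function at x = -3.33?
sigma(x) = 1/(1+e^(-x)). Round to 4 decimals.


sigma(-3.33) = 1/(1+e^(3.33)) = 1/(1+27.938342) = 1/28.938342 = 0.0346.

0.0346


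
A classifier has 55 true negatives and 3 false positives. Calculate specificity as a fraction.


Specificity = TN / (TN + FP) = 55 / 58 = 55/58.

55/58


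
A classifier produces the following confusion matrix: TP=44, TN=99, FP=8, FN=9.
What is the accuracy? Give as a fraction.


Accuracy = (TP + TN) / (TP + TN + FP + FN) = (44 + 99) / 160 = 143/160.

143/160


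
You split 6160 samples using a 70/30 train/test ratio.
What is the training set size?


Test set = 6160 * 30% = 1848. Training set = 6160 - 1848 = 4312.

4312


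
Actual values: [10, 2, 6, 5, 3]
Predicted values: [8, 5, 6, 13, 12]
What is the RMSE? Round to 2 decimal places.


MSE = 31.6000. RMSE = sqrt(31.6000) = 5.62.

5.62


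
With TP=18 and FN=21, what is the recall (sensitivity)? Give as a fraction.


Recall = TP / (TP + FN) = 18 / 39 = 6/13.

6/13


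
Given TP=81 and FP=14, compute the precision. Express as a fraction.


Precision = TP / (TP + FP) = 81 / 95 = 81/95.

81/95


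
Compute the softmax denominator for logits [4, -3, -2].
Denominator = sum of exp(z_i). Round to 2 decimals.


Denom = e^4=54.5982 + e^-3=0.0498 + e^-2=0.1353. Sum = 54.7833, which rounds to 54.78.

54.78


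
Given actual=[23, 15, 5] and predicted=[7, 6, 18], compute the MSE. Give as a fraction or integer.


MSE = (1/3) * ((23-7)^2=256 + (15-6)^2=81 + (5-18)^2=169). Sum = 506. MSE = 506/3.

506/3


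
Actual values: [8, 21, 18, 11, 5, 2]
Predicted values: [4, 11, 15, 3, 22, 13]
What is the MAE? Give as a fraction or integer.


MAE = (1/6) * (|8-4|=4 + |21-11|=10 + |18-15|=3 + |11-3|=8 + |5-22|=17 + |2-13|=11). Sum = 53. MAE = 53/6.

53/6


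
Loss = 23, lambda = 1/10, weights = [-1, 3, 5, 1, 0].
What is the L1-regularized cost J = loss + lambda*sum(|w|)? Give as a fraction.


L1 norm = sum(|w|) = 10. J = 23 + 1/10 * 10 = 24.

24


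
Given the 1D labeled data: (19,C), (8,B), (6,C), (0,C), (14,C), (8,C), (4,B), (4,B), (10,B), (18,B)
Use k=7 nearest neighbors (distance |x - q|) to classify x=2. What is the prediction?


Distances: |19-2|=17, |8-2|=6, |6-2|=4, |0-2|=2, |14-2|=12, |8-2|=6, |4-2|=2, |4-2|=2, |10-2|=8, |18-2|=16. 7 nearest: (4,B), (4,B), (0,C), (6,C), (8,B), (8,C), (10,B). Counts: {'B': 4, 'C': 3}. Majority class: B.

B


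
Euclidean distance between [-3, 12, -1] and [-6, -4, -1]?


d = sqrt(sum of squared differences). (-3--6)^2=9, (12--4)^2=256, (-1--1)^2=0. Sum = 265.

sqrt(265)


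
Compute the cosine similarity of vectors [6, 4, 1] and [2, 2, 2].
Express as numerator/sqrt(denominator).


dot = 22. |a|^2 = 53, |b|^2 = 12. cos = 22/sqrt(636).

22/sqrt(636)


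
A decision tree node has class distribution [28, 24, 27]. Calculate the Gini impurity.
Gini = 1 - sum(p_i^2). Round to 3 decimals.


Total = 79. Proportions: 28/79, 24/79, 27/79. sum(p_i^2) = 0.3347. Gini = 1 - 0.3347 = 0.6653, which rounds to 0.665.

0.665


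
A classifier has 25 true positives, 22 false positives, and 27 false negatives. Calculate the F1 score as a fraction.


Precision = 25/47 = 25/47. Recall = 25/52 = 25/52. F1 = 2*P*R/(P+R) = 50/99.

50/99


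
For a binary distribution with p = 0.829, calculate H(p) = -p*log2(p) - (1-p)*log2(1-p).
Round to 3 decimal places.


H = -0.829*log2(0.829) - 0.171*log2(0.171) = 0.660.

0.660


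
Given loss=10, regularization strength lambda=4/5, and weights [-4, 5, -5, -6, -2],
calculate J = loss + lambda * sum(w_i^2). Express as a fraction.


L2 sq norm = sum(w^2) = 106. J = 10 + 4/5 * 106 = 474/5.

474/5


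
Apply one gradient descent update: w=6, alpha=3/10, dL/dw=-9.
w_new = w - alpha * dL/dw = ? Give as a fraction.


w_new = 6 - 3/10 * -9 = 6 - -27/10 = 87/10.

87/10


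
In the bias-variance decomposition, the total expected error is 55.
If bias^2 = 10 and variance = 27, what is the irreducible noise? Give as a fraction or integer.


Total error = bias^2 + variance + irreducible noise. So irreducible noise = 55 - 10 - 27 = 18.

18


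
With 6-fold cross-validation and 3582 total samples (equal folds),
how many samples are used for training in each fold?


Each validation fold has 3582/6 = 597 samples. Training set = 3582 - 597 = 2985.

2985


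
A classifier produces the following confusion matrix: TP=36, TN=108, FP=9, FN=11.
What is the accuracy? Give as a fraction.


Accuracy = (TP + TN) / (TP + TN + FP + FN) = (36 + 108) / 164 = 36/41.

36/41


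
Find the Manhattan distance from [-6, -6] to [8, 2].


d = sum of absolute differences: |-6-8|=14 + |-6-2|=8 = 22.

22


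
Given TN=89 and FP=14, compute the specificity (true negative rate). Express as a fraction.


Specificity = TN / (TN + FP) = 89 / 103 = 89/103.

89/103


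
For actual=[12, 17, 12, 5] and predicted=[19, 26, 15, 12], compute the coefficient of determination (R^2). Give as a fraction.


Mean(y) = 23/2. SS_res = 188. SS_tot = 73. R^2 = 1 - 188/(73) = -115/73.

-115/73


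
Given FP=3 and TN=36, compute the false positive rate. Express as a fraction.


FPR = FP / (FP + TN) = 3 / 39 = 1/13.

1/13


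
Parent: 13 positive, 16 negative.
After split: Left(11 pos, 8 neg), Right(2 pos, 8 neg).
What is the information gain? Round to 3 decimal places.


H(parent) = 0.9923. H(left) = 0.9819, H(right) = 0.7219. Weighted = (19/29)*0.9819 + (10/29)*0.7219 = 0.8922. IG = 0.9923 - 0.8922 = 0.1001, which rounds to 0.100.

0.100


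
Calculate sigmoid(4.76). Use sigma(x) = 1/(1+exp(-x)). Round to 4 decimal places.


sigma(4.76) = 1/(1+e^(-4.76)) = 1/(1+0.008566) = 1/1.008566 = 0.9915.

0.9915


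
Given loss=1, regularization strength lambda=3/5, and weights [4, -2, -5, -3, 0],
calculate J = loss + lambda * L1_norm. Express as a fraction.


L1 norm = sum(|w|) = 14. J = 1 + 3/5 * 14 = 47/5.

47/5


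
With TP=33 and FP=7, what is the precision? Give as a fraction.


Precision = TP / (TP + FP) = 33 / 40 = 33/40.

33/40


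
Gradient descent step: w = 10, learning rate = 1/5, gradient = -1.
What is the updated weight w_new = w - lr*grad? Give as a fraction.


w_new = 10 - 1/5 * -1 = 10 - -1/5 = 51/5.

51/5


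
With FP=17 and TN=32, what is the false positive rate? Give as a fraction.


FPR = FP / (FP + TN) = 17 / 49 = 17/49.

17/49


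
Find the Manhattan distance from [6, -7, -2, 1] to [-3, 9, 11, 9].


d = sum of absolute differences: |6--3|=9 + |-7-9|=16 + |-2-11|=13 + |1-9|=8 = 46.

46


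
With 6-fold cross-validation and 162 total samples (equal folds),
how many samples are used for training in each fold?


Each validation fold has 162/6 = 27 samples. Training set = 162 - 27 = 135.

135


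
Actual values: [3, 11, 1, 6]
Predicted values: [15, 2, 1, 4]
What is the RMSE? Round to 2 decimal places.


MSE = 57.2500. RMSE = sqrt(57.2500) = 7.57.

7.57


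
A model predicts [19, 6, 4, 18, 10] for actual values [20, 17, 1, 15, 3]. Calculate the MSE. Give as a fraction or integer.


MSE = (1/5) * ((20-19)^2=1 + (17-6)^2=121 + (1-4)^2=9 + (15-18)^2=9 + (3-10)^2=49). Sum = 189. MSE = 189/5.

189/5


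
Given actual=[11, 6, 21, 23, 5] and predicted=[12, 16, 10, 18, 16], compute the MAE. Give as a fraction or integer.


MAE = (1/5) * (|11-12|=1 + |6-16|=10 + |21-10|=11 + |23-18|=5 + |5-16|=11). Sum = 38. MAE = 38/5.

38/5


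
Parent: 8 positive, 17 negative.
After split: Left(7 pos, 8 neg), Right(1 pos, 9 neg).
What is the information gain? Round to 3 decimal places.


H(parent) = 0.9044. H(left) = 0.9968, H(right) = 0.4690. Weighted = (15/25)*0.9968 + (10/25)*0.4690 = 0.7857. IG = 0.9044 - 0.7857 = 0.1187, which rounds to 0.119.

0.119


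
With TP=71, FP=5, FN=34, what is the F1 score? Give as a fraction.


Precision = 71/76 = 71/76. Recall = 71/105 = 71/105. F1 = 2*P*R/(P+R) = 142/181.

142/181


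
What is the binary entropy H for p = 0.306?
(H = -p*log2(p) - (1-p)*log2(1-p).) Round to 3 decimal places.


H = -0.306*log2(0.306) - 0.694*log2(0.694) = 0.889.

0.889


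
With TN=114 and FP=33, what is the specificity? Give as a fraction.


Specificity = TN / (TN + FP) = 114 / 147 = 38/49.

38/49


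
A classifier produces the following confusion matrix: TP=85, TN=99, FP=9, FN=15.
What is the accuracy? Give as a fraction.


Accuracy = (TP + TN) / (TP + TN + FP + FN) = (85 + 99) / 208 = 23/26.

23/26


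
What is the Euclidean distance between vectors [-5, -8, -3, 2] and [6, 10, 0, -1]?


d = sqrt(sum of squared differences). (-5-6)^2=121, (-8-10)^2=324, (-3-0)^2=9, (2--1)^2=9. Sum = 463.

sqrt(463)


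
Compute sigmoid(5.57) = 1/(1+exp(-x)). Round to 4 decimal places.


sigma(5.57) = 1/(1+e^(-5.57)) = 1/(1+0.003810) = 1/1.003810 = 0.9962.

0.9962


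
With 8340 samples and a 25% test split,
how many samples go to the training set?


Test set = 8340 * 25% = 2085. Training set = 8340 - 2085 = 6255.

6255


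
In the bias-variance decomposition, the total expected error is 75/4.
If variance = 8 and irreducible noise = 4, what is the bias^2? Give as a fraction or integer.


Total error = bias^2 + variance + irreducible noise. So bias^2 = 75/4 - 8 - 4 = 27/4.

27/4


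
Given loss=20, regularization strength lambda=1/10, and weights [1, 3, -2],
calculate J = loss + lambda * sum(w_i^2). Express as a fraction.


L2 sq norm = sum(w^2) = 14. J = 20 + 1/10 * 14 = 107/5.

107/5


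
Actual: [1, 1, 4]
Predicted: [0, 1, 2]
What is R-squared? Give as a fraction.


Mean(y) = 2. SS_res = 5. SS_tot = 6. R^2 = 1 - 5/(6) = 1/6.

1/6


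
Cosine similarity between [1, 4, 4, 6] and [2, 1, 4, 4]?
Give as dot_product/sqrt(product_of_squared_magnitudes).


dot = 46. |a|^2 = 69, |b|^2 = 37. cos = 46/sqrt(2553).

46/sqrt(2553)


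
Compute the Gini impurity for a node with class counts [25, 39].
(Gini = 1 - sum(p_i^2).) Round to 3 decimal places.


Total = 64. Proportions: 25/64, 39/64. sum(p_i^2) = 0.5239. Gini = 1 - 0.5239 = 0.4761, which rounds to 0.476.

0.476


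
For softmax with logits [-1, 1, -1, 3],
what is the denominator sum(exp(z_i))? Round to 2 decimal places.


Denom = e^-1=0.3679 + e^1=2.7183 + e^-1=0.3679 + e^3=20.0855. Sum = 23.5396, which rounds to 23.54.

23.54


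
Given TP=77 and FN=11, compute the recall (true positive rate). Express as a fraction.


Recall = TP / (TP + FN) = 77 / 88 = 7/8.

7/8


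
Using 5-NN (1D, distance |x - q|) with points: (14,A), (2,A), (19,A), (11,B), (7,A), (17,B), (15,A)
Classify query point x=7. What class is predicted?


Distances: |14-7|=7, |2-7|=5, |19-7|=12, |11-7|=4, |7-7|=0, |17-7|=10, |15-7|=8. 5 nearest: (7,A), (11,B), (2,A), (14,A), (15,A). Counts: {'A': 4, 'B': 1}. Majority class: A.

A


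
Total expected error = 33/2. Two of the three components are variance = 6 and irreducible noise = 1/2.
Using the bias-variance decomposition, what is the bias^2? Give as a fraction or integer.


Total error = bias^2 + variance + irreducible noise. So bias^2 = 33/2 - 6 - 1/2 = 10.

10


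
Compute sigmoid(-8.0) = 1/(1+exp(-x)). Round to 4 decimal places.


sigma(-8.0) = 1/(1+e^(8.0)) = 1/(1+2980.957987) = 1/2981.957987 = 0.0003.

0.0003


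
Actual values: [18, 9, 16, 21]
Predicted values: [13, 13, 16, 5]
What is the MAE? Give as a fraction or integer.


MAE = (1/4) * (|18-13|=5 + |9-13|=4 + |16-16|=0 + |21-5|=16). Sum = 25. MAE = 25/4.

25/4


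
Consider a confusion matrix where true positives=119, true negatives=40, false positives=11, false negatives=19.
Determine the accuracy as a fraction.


Accuracy = (TP + TN) / (TP + TN + FP + FN) = (119 + 40) / 189 = 53/63.

53/63


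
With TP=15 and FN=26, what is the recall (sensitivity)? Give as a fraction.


Recall = TP / (TP + FN) = 15 / 41 = 15/41.

15/41


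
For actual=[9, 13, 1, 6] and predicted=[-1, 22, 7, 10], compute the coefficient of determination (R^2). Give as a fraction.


Mean(y) = 29/4. SS_res = 233. SS_tot = 307/4. R^2 = 1 - 233/(307/4) = -625/307.

-625/307


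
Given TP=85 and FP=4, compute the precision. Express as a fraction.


Precision = TP / (TP + FP) = 85 / 89 = 85/89.

85/89


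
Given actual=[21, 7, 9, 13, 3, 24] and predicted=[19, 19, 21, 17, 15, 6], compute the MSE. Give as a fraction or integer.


MSE = (1/6) * ((21-19)^2=4 + (7-19)^2=144 + (9-21)^2=144 + (13-17)^2=16 + (3-15)^2=144 + (24-6)^2=324). Sum = 776. MSE = 388/3.

388/3


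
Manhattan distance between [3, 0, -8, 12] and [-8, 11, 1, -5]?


d = sum of absolute differences: |3--8|=11 + |0-11|=11 + |-8-1|=9 + |12--5|=17 = 48.

48


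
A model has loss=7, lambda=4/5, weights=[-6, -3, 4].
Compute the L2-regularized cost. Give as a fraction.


L2 sq norm = sum(w^2) = 61. J = 7 + 4/5 * 61 = 279/5.

279/5


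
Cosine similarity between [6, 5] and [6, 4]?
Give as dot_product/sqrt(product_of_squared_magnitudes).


dot = 56. |a|^2 = 61, |b|^2 = 52. cos = 56/sqrt(3172).

56/sqrt(3172)


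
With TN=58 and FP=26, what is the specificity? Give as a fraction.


Specificity = TN / (TN + FP) = 58 / 84 = 29/42.

29/42


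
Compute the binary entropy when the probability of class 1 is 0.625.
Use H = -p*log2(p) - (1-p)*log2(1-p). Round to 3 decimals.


H = -0.625*log2(0.625) - 0.375*log2(0.375) = 0.954.

0.954


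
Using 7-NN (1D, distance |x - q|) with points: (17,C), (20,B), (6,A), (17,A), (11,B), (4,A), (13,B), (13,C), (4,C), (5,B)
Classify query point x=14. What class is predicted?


Distances: |17-14|=3, |20-14|=6, |6-14|=8, |17-14|=3, |11-14|=3, |4-14|=10, |13-14|=1, |13-14|=1, |4-14|=10, |5-14|=9. 7 nearest: (13,B), (13,C), (17,A), (11,B), (17,C), (20,B), (6,A). Counts: {'B': 3, 'C': 2, 'A': 2}. Majority class: B.

B


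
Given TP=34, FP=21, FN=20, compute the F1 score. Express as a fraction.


Precision = 34/55 = 34/55. Recall = 34/54 = 17/27. F1 = 2*P*R/(P+R) = 68/109.

68/109


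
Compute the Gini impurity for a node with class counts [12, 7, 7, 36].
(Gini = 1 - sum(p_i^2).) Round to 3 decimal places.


Total = 62. Proportions: 12/62, 7/62, 7/62, 36/62. sum(p_i^2) = 0.4001. Gini = 1 - 0.4001 = 0.5999, which rounds to 0.600.

0.600


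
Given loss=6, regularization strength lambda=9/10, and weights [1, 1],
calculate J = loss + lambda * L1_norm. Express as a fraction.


L1 norm = sum(|w|) = 2. J = 6 + 9/10 * 2 = 39/5.

39/5


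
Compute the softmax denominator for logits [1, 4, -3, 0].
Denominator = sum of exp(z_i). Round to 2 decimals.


Denom = e^1=2.7183 + e^4=54.5982 + e^-3=0.0498 + e^0=1.0000. Sum = 58.3663, which rounds to 58.37.

58.37


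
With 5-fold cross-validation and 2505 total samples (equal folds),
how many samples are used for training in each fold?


Each validation fold has 2505/5 = 501 samples. Training set = 2505 - 501 = 2004.

2004


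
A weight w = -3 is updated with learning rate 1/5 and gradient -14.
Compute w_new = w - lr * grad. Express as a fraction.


w_new = -3 - 1/5 * -14 = -3 - -14/5 = -1/5.

-1/5


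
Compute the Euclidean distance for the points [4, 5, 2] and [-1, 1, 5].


d = sqrt(sum of squared differences). (4--1)^2=25, (5-1)^2=16, (2-5)^2=9. Sum = 50.

sqrt(50)


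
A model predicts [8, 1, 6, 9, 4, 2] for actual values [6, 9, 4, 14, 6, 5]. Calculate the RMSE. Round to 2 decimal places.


MSE = 18.3333. RMSE = sqrt(18.3333) = 4.28.

4.28


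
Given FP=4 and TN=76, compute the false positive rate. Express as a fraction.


FPR = FP / (FP + TN) = 4 / 80 = 1/20.

1/20


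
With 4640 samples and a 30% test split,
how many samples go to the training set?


Test set = 4640 * 30% = 1392. Training set = 4640 - 1392 = 3248.

3248


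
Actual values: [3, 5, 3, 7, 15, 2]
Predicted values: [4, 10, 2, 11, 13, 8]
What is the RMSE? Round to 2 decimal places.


MSE = 13.8333. RMSE = sqrt(13.8333) = 3.72.

3.72


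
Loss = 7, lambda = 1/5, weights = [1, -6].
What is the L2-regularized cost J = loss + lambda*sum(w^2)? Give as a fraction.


L2 sq norm = sum(w^2) = 37. J = 7 + 1/5 * 37 = 72/5.

72/5


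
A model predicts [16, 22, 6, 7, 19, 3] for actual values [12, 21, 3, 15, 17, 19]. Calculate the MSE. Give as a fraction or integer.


MSE = (1/6) * ((12-16)^2=16 + (21-22)^2=1 + (3-6)^2=9 + (15-7)^2=64 + (17-19)^2=4 + (19-3)^2=256). Sum = 350. MSE = 175/3.

175/3


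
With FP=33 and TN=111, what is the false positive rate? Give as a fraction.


FPR = FP / (FP + TN) = 33 / 144 = 11/48.

11/48


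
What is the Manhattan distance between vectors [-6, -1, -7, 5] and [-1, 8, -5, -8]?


d = sum of absolute differences: |-6--1|=5 + |-1-8|=9 + |-7--5|=2 + |5--8|=13 = 29.

29


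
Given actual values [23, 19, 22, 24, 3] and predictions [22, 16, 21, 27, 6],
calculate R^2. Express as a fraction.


Mean(y) = 91/5. SS_res = 29. SS_tot = 1514/5. R^2 = 1 - 29/(1514/5) = 1369/1514.

1369/1514


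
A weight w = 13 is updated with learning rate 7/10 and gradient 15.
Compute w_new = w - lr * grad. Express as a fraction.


w_new = 13 - 7/10 * 15 = 13 - 21/2 = 5/2.

5/2


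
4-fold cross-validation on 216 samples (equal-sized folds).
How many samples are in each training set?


Each validation fold has 216/4 = 54 samples. Training set = 216 - 54 = 162.

162


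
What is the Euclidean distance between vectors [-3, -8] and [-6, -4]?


d = sqrt(sum of squared differences). (-3--6)^2=9, (-8--4)^2=16. Sum = 25.

5


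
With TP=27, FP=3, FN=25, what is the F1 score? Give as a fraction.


Precision = 27/30 = 9/10. Recall = 27/52 = 27/52. F1 = 2*P*R/(P+R) = 27/41.

27/41


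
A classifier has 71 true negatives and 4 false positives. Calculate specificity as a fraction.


Specificity = TN / (TN + FP) = 71 / 75 = 71/75.

71/75


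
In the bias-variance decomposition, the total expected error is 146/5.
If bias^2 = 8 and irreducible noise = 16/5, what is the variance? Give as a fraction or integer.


Total error = bias^2 + variance + irreducible noise. So variance = 146/5 - 8 - 16/5 = 18.

18


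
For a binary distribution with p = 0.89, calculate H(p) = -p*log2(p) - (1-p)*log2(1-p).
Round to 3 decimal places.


H = -0.89*log2(0.89) - 0.11*log2(0.11) = 0.500.

0.500


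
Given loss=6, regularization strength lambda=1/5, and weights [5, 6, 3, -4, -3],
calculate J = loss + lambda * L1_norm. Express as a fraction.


L1 norm = sum(|w|) = 21. J = 6 + 1/5 * 21 = 51/5.

51/5


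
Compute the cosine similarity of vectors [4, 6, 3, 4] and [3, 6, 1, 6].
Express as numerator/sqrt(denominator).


dot = 75. |a|^2 = 77, |b|^2 = 82. cos = 75/sqrt(6314).

75/sqrt(6314)


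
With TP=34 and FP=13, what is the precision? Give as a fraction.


Precision = TP / (TP + FP) = 34 / 47 = 34/47.

34/47


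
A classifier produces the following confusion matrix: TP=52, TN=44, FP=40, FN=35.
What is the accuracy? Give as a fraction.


Accuracy = (TP + TN) / (TP + TN + FP + FN) = (52 + 44) / 171 = 32/57.

32/57


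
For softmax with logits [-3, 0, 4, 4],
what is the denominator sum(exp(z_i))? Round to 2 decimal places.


Denom = e^-3=0.0498 + e^0=1.0000 + e^4=54.5982 + e^4=54.5982. Sum = 110.2462, which rounds to 110.25.

110.25


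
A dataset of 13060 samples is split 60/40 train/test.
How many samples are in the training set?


Test set = 13060 * 40% = 5224. Training set = 13060 - 5224 = 7836.

7836


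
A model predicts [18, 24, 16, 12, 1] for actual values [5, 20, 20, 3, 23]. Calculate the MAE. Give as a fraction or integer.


MAE = (1/5) * (|5-18|=13 + |20-24|=4 + |20-16|=4 + |3-12|=9 + |23-1|=22). Sum = 52. MAE = 52/5.

52/5


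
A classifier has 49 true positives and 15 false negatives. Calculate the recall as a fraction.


Recall = TP / (TP + FN) = 49 / 64 = 49/64.

49/64


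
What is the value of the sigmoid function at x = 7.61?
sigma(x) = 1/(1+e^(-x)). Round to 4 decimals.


sigma(7.61) = 1/(1+e^(-7.61)) = 1/(1+0.000495) = 1/1.000495 = 0.9995.

0.9995


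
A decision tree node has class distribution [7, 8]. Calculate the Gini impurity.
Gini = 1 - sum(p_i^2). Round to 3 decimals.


Total = 15. Proportions: 7/15, 8/15. sum(p_i^2) = 0.5022. Gini = 1 - 0.5022 = 0.4978, which rounds to 0.498.

0.498


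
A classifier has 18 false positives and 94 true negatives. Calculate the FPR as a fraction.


FPR = FP / (FP + TN) = 18 / 112 = 9/56.

9/56


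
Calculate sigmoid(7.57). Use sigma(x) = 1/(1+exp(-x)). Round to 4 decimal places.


sigma(7.57) = 1/(1+e^(-7.57)) = 1/(1+0.000516) = 1/1.000516 = 0.9995.

0.9995


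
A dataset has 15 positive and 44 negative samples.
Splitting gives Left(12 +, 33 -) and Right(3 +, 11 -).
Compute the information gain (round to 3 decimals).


H(parent) = 0.8179. H(left) = 0.8366, H(right) = 0.7496. Weighted = (45/59)*0.8366 + (14/59)*0.7496 = 0.8160. IG = 0.8179 - 0.8160 = 0.0019, which rounds to 0.002.

0.002


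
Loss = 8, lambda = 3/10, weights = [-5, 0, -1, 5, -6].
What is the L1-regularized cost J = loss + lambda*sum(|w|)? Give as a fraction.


L1 norm = sum(|w|) = 17. J = 8 + 3/10 * 17 = 131/10.

131/10


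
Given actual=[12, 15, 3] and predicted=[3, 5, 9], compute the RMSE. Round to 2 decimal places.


MSE = 72.3333. RMSE = sqrt(72.3333) = 8.50.

8.50


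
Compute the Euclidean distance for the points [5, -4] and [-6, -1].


d = sqrt(sum of squared differences). (5--6)^2=121, (-4--1)^2=9. Sum = 130.

sqrt(130)


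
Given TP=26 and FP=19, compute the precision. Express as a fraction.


Precision = TP / (TP + FP) = 26 / 45 = 26/45.

26/45


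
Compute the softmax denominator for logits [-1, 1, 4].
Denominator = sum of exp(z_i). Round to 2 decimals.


Denom = e^-1=0.3679 + e^1=2.7183 + e^4=54.5982. Sum = 57.6844, which rounds to 57.68.

57.68


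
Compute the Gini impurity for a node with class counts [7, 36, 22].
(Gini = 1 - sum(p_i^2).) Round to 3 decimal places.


Total = 65. Proportions: 7/65, 36/65, 22/65. sum(p_i^2) = 0.4329. Gini = 1 - 0.4329 = 0.5671, which rounds to 0.567.

0.567


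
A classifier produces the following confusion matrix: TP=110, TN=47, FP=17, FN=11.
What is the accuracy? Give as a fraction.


Accuracy = (TP + TN) / (TP + TN + FP + FN) = (110 + 47) / 185 = 157/185.

157/185


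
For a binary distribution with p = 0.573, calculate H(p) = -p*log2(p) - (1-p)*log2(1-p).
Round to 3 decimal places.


H = -0.573*log2(0.573) - 0.427*log2(0.427) = 0.985.

0.985


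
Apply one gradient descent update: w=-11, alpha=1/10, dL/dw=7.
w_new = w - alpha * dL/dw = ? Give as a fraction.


w_new = -11 - 1/10 * 7 = -11 - 7/10 = -117/10.

-117/10


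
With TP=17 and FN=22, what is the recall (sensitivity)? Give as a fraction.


Recall = TP / (TP + FN) = 17 / 39 = 17/39.

17/39


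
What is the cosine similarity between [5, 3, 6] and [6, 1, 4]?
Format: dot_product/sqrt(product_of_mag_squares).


dot = 57. |a|^2 = 70, |b|^2 = 53. cos = 57/sqrt(3710).

57/sqrt(3710)


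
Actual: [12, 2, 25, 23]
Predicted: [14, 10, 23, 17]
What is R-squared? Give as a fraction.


Mean(y) = 31/2. SS_res = 108. SS_tot = 341. R^2 = 1 - 108/(341) = 233/341.

233/341


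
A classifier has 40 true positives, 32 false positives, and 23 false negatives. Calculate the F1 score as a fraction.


Precision = 40/72 = 5/9. Recall = 40/63 = 40/63. F1 = 2*P*R/(P+R) = 16/27.

16/27


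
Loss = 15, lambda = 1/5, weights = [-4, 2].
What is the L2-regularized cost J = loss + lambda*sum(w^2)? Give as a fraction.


L2 sq norm = sum(w^2) = 20. J = 15 + 1/5 * 20 = 19.

19


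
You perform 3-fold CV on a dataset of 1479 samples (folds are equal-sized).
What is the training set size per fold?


Each validation fold has 1479/3 = 493 samples. Training set = 1479 - 493 = 986.

986


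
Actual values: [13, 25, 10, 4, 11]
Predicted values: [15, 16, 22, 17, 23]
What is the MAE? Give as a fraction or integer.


MAE = (1/5) * (|13-15|=2 + |25-16|=9 + |10-22|=12 + |4-17|=13 + |11-23|=12). Sum = 48. MAE = 48/5.

48/5


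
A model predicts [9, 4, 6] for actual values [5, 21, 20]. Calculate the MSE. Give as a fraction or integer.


MSE = (1/3) * ((5-9)^2=16 + (21-4)^2=289 + (20-6)^2=196). Sum = 501. MSE = 167.

167


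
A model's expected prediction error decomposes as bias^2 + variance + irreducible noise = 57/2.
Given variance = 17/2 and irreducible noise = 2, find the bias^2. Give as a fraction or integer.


Total error = bias^2 + variance + irreducible noise. So bias^2 = 57/2 - 17/2 - 2 = 18.

18


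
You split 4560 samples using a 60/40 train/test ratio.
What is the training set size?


Test set = 4560 * 40% = 1824. Training set = 4560 - 1824 = 2736.

2736


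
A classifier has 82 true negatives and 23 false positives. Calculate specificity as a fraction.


Specificity = TN / (TN + FP) = 82 / 105 = 82/105.

82/105


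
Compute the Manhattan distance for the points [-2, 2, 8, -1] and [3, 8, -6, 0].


d = sum of absolute differences: |-2-3|=5 + |2-8|=6 + |8--6|=14 + |-1-0|=1 = 26.

26


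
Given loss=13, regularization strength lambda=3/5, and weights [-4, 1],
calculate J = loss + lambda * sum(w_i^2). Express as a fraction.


L2 sq norm = sum(w^2) = 17. J = 13 + 3/5 * 17 = 116/5.

116/5


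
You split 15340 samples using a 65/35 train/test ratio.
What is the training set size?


Test set = 15340 * 35% = 5369. Training set = 15340 - 5369 = 9971.

9971


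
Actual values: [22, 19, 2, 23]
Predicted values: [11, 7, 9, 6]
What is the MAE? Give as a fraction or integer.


MAE = (1/4) * (|22-11|=11 + |19-7|=12 + |2-9|=7 + |23-6|=17). Sum = 47. MAE = 47/4.

47/4


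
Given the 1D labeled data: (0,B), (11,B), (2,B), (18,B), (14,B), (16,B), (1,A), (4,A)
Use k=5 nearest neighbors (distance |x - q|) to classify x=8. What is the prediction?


Distances: |0-8|=8, |11-8|=3, |2-8|=6, |18-8|=10, |14-8|=6, |16-8|=8, |1-8|=7, |4-8|=4. 5 nearest: (11,B), (4,A), (2,B), (14,B), (1,A). Counts: {'B': 3, 'A': 2}. Majority class: B.

B


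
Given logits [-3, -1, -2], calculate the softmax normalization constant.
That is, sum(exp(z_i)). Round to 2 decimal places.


Denom = e^-3=0.0498 + e^-1=0.3679 + e^-2=0.1353. Sum = 0.5530, which rounds to 0.55.

0.55


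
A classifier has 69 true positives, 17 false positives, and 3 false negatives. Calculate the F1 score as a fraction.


Precision = 69/86 = 69/86. Recall = 69/72 = 23/24. F1 = 2*P*R/(P+R) = 69/79.

69/79


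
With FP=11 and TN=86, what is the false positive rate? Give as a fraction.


FPR = FP / (FP + TN) = 11 / 97 = 11/97.

11/97


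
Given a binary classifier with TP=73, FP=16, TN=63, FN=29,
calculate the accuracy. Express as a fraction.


Accuracy = (TP + TN) / (TP + TN + FP + FN) = (73 + 63) / 181 = 136/181.

136/181


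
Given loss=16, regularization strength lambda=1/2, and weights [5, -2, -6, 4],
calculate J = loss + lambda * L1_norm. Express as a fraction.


L1 norm = sum(|w|) = 17. J = 16 + 1/2 * 17 = 49/2.

49/2


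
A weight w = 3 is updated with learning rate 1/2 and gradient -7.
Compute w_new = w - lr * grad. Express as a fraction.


w_new = 3 - 1/2 * -7 = 3 - -7/2 = 13/2.

13/2


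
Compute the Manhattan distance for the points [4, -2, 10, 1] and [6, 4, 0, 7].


d = sum of absolute differences: |4-6|=2 + |-2-4|=6 + |10-0|=10 + |1-7|=6 = 24.

24


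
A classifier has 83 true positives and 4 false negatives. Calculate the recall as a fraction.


Recall = TP / (TP + FN) = 83 / 87 = 83/87.

83/87


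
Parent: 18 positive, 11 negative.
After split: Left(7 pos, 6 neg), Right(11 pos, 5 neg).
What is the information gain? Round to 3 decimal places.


H(parent) = 0.9576. H(left) = 0.9957, H(right) = 0.8960. Weighted = (13/29)*0.9957 + (16/29)*0.8960 = 0.9407. IG = 0.9576 - 0.9407 = 0.0169, which rounds to 0.017.

0.017


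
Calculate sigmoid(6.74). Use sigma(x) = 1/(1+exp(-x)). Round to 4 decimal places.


sigma(6.74) = 1/(1+e^(-6.74)) = 1/(1+0.001183) = 1/1.001183 = 0.9988.

0.9988


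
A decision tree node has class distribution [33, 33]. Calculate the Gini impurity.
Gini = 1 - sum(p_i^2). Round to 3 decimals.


Total = 66. Proportions: 33/66, 33/66. sum(p_i^2) = 0.5000. Gini = 1 - 0.5000 = 0.5000, which rounds to 0.500.

0.500


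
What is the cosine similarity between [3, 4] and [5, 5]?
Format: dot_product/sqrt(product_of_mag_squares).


dot = 35. |a|^2 = 25, |b|^2 = 50. cos = 35/sqrt(1250).

35/sqrt(1250)


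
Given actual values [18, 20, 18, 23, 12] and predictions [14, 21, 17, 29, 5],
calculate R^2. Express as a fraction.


Mean(y) = 91/5. SS_res = 103. SS_tot = 324/5. R^2 = 1 - 103/(324/5) = -191/324.

-191/324


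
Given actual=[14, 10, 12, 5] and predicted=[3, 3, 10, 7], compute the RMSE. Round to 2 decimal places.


MSE = 44.5000. RMSE = sqrt(44.5000) = 6.67.

6.67


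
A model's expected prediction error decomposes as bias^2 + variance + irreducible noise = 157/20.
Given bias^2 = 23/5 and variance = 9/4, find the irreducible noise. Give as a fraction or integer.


Total error = bias^2 + variance + irreducible noise. So irreducible noise = 157/20 - 23/5 - 9/4 = 1.

1


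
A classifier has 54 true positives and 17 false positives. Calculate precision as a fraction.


Precision = TP / (TP + FP) = 54 / 71 = 54/71.

54/71


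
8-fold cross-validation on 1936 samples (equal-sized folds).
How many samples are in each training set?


Each validation fold has 1936/8 = 242 samples. Training set = 1936 - 242 = 1694.

1694


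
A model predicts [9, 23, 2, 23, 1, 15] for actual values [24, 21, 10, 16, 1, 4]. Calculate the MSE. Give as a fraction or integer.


MSE = (1/6) * ((24-9)^2=225 + (21-23)^2=4 + (10-2)^2=64 + (16-23)^2=49 + (1-1)^2=0 + (4-15)^2=121). Sum = 463. MSE = 463/6.

463/6


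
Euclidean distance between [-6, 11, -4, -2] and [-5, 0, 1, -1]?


d = sqrt(sum of squared differences). (-6--5)^2=1, (11-0)^2=121, (-4-1)^2=25, (-2--1)^2=1. Sum = 148.

sqrt(148)


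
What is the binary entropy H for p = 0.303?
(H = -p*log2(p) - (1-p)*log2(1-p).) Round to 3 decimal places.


H = -0.303*log2(0.303) - 0.697*log2(0.697) = 0.885.

0.885


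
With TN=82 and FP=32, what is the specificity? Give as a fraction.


Specificity = TN / (TN + FP) = 82 / 114 = 41/57.

41/57


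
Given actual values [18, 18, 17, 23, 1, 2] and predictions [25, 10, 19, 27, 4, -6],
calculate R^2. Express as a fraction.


Mean(y) = 79/6. SS_res = 206. SS_tot = 2585/6. R^2 = 1 - 206/(2585/6) = 1349/2585.

1349/2585


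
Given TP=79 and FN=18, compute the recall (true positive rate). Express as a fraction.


Recall = TP / (TP + FN) = 79 / 97 = 79/97.

79/97


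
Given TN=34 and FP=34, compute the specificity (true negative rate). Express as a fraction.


Specificity = TN / (TN + FP) = 34 / 68 = 1/2.

1/2


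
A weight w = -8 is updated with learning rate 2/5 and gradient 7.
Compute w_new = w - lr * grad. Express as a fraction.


w_new = -8 - 2/5 * 7 = -8 - 14/5 = -54/5.

-54/5


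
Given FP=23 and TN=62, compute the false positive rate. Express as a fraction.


FPR = FP / (FP + TN) = 23 / 85 = 23/85.

23/85


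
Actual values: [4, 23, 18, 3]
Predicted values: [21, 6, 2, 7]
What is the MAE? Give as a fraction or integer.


MAE = (1/4) * (|4-21|=17 + |23-6|=17 + |18-2|=16 + |3-7|=4). Sum = 54. MAE = 27/2.

27/2


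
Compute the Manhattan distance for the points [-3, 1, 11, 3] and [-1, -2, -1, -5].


d = sum of absolute differences: |-3--1|=2 + |1--2|=3 + |11--1|=12 + |3--5|=8 = 25.

25


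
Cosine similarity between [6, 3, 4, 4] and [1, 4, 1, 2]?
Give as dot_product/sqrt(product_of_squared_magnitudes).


dot = 30. |a|^2 = 77, |b|^2 = 22. cos = 30/sqrt(1694).

30/sqrt(1694)


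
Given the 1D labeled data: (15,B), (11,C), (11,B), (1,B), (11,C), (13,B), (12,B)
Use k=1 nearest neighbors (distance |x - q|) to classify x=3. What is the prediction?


Distances: |15-3|=12, |11-3|=8, |11-3|=8, |1-3|=2, |11-3|=8, |13-3|=10, |12-3|=9. 1 nearest: (1,B). Counts: {'B': 1}. Majority class: B.

B


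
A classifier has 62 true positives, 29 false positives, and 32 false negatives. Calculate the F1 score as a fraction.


Precision = 62/91 = 62/91. Recall = 62/94 = 31/47. F1 = 2*P*R/(P+R) = 124/185.

124/185


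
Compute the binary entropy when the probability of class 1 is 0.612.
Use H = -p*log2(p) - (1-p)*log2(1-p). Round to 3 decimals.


H = -0.612*log2(0.612) - 0.388*log2(0.388) = 0.963.

0.963


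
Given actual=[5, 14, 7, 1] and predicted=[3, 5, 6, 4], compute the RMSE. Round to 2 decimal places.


MSE = 23.7500. RMSE = sqrt(23.7500) = 4.87.

4.87


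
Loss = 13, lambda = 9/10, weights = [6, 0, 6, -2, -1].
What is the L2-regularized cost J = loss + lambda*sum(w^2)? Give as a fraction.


L2 sq norm = sum(w^2) = 77. J = 13 + 9/10 * 77 = 823/10.

823/10


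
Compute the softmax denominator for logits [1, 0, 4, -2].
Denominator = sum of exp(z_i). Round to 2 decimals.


Denom = e^1=2.7183 + e^0=1.0000 + e^4=54.5982 + e^-2=0.1353. Sum = 58.4518, which rounds to 58.45.

58.45


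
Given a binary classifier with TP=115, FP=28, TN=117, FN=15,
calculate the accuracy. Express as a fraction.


Accuracy = (TP + TN) / (TP + TN + FP + FN) = (115 + 117) / 275 = 232/275.

232/275


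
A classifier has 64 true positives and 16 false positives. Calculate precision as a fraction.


Precision = TP / (TP + FP) = 64 / 80 = 4/5.

4/5


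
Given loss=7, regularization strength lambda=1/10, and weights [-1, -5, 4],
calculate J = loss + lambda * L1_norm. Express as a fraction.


L1 norm = sum(|w|) = 10. J = 7 + 1/10 * 10 = 8.

8


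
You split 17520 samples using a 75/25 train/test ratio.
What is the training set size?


Test set = 17520 * 25% = 4380. Training set = 17520 - 4380 = 13140.

13140
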